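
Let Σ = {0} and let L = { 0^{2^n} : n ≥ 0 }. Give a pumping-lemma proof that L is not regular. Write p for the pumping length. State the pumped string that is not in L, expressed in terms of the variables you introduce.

Toward a contradiction, assume L is regular with pumping length p.
Take w = 0^{2^p} ∈ L with |w| = 2^p ≥ p.
By the pumping lemma, w = xyz with |xy| ≤ p and |y| ≥ 1.
Then y = 0^k for some k with 1 ≤ k ≤ p.
Pump with i = 2: xy^2z = 0^{2^p+k}. Since 1 ≤ k ≤ p < 2^p, we have 2^p < 2^p+k < 2^{p+1}, so 2^p+k is not a power of 2. So xy^2z ∉ L.
This is a contradiction; hence L is not regular.

0^{2^p+k}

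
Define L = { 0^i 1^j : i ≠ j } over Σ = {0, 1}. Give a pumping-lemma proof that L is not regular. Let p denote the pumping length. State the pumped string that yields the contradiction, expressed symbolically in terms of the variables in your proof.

Suppose for contradiction that L is regular, and let p be the pumping length.
Choose w = 0^p 1^{p+p!}. Since p ≠ p+p!, w ∈ L; and |w| ≥ p.
The pumping lemma gives a decomposition w = xyz where |xy| ≤ p and |y| ≥ 1.
Since the first p symbols of w are all 0's and |xy| ≤ p, y lies entirely in the leading 0-block: y = 0^k for some k with 1 ≤ k ≤ p.
Since 1 ≤ k ≤ p, k divides p!; set t = 1 + p!/k. Then xy^t z has p + (p!/k)·k = p + p! copies of 0. Now the 0-count equals the 1-count, so i ≠ j fails. So xy^t z = 0^{p+p!} 1^{p+p!} ∉ L.
Contradiction. Therefore L is not regular.

0^{p+p!} 1^{p+p!}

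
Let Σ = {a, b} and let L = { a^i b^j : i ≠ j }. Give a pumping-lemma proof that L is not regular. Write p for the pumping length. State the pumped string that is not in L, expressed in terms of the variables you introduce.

Assume L is regular; let p be its pumping constant.
Choose w = a^p b^{p+p!}. Since p ≠ p+p!, w ∈ L; and |w| ≥ p.
The pumping lemma gives a decomposition w = xyz where |xy| ≤ p and y is nonempty.
Because |xy| ≤ p and w begins with p copies of a, we have y = a^k with 1 ≤ k ≤ p.
Since 1 ≤ k ≤ p, k divides p!; set t = 1 + p!/k. Then xy^t z has p + (p!/k)·k = p + p! copies of a. Now the a-count equals the b-count, so i ≠ j fails. So xy^t z = a^{p+p!} b^{p+p!} ∉ L.
This is a contradiction; hence L is not regular.

a^{p+p!} b^{p+p!}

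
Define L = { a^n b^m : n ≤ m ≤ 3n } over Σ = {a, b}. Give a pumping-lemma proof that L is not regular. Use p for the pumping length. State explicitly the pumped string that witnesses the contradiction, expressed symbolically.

Assume L is regular; let p be its pumping constant.
Take w = a^p b^p ∈ L (since p ≤ p ≤ 3p), with |w| = 2p ≥ p.
The pumping lemma gives a decomposition w = xyz where |xy| ≤ p and y is nonempty.
Since the first p symbols of w are all a's and |xy| ≤ p, y lies entirely in the leading a-block: y = a^k for some k with 1 ≤ k ≤ p.
Pump with i = 2: xy^2z = a^{p+k} b^p. Now n = p+k > p = m, so the condition n ≤ m fails. Thus xy^2z ∉ L.
This is a contradiction; hence L is not regular.

a^{p+k} b^p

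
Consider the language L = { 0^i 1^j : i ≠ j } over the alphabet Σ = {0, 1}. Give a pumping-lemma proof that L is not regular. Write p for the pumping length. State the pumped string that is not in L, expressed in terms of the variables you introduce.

Assume L is regular; let p be its pumping constant.
Choose w = 0^p 1^{p+p!}. Since p ≠ p+p!, w ∈ L; and |w| ≥ p.
Write w = xyz as guaranteed by the lemma, with |xy| ≤ p and |y| ≥ 1.
Because |xy| ≤ p and w begins with p copies of 0, we have y = 0^k with 1 ≤ k ≤ p.
Since 1 ≤ k ≤ p, k divides p!; set t = 1 + p!/k. Then xy^t z has p + (p!/k)·k = p + p! copies of 0. Now the 0-count equals the 1-count, so i ≠ j fails. So xy^t z = 0^{p+p!} 1^{p+p!} ∉ L.
Contradiction. Therefore L is not regular.

0^{p+p!} 1^{p+p!}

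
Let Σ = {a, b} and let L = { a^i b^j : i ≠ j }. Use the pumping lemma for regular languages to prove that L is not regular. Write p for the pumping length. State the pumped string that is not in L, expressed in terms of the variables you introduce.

a^{p+p!} b^{p+p!}

Suppose for contradiction that L is regular, and let p be the pumping length.
Choose w = a^p b^{p+p!}. Since p ≠ p+p!, w ∈ L; and |w| ≥ p.
By the pumping lemma, w = xyz with |xy| ≤ p and y is nonempty.
Because |xy| ≤ p and w begins with p copies of a, we have y = a^k with 1 ≤ k ≤ p.
Since 1 ≤ k ≤ p, k divides p!; set t = 1 + p!/k. Then xy^t z has p + (p!/k)·k = p + p! copies of a. Now the a-count equals the b-count, so i ≠ j fails. So xy^t z = a^{p+p!} b^{p+p!} ∉ L.
This contradicts the pumping lemma, so L is not regular.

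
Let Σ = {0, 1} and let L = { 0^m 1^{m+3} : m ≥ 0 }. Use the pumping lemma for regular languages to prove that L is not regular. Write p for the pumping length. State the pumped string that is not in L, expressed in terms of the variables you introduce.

0^{p+k} 1^{p+3}

Assume L is regular; let p be its pumping constant.
Choose w = 0^p 1^{p+3}, which is in L with |w| = 2p+3 ≥ p.
The pumping lemma gives a decomposition w = xyz where |xy| ≤ p and |y| ≥ 1.
The first p characters of w are 0's, so xy (and hence y) consists only of 0's. Write y = 0^k, 1 ≤ k ≤ p.
Pump with i = 2: xy^2z = 0^{p+k} 1^{p+3}. For this to lie in L we would need p+3 = (p+k)+3, which forces k = 0. But k ≥ 1, so xy^2z ∉ L.
Contradiction. Therefore L is not regular.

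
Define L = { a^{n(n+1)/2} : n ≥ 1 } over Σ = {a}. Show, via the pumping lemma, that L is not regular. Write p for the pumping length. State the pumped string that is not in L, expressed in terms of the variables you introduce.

Suppose for contradiction that L is regular, and let p be the pumping length.
Take w = a^{p(p+1)/2} ∈ L with |w| = p(p+1)/2 ≥ p.
By the pumping lemma, w = xyz with |xy| ≤ p and |y| ≥ 1.
Then y = a^k for some k with 1 ≤ k ≤ p.
Pump with i = 2: xy^2z = a^{p(p+1)/2+k}. Since 1 ≤ k ≤ p, p(p+1)/2 < p(p+1)/2+k ≤ p(p+1)/2+p < (p+1)(p+2)/2, so p(p+1)/2+k is strictly between consecutive triangular numbers. So xy^2z ∉ L.
Contradiction. Therefore L is not regular.

a^{p(p+1)/2+k}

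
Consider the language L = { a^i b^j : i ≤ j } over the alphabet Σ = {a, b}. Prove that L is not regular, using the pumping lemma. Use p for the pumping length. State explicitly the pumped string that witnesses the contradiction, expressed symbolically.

a^{p+k} b^p

Suppose for contradiction that L is regular, and let p be the pumping length.
Choose w = a^p b^p ∈ L, with |w| = 2p ≥ p.
The pumping lemma gives a decomposition w = xyz where |xy| ≤ p and |y| > 0.
The first p characters of w are a's, so xy (and hence y) consists only of a's. Write y = a^k, 1 ≤ k ≤ p.
Consider xy^2z = a^{p+k} b^p. Since k ≥ 1, the a-count p+k exceeds the b-count p, so i ≤ j fails; thus xy^2z ∉ L.
Contradiction. Therefore L is not regular.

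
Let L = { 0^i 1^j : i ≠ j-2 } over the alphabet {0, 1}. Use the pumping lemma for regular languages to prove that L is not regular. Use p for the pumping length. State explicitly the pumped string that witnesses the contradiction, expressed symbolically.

0^{p+p!} 1^{p+p!+2}

Suppose for contradiction that L is regular, and let p be the pumping length.
Choose w = 0^p 1^{p+p!+2}. Since p ≠ (p+p!+2)-2 = p+p!, w ∈ L; and |w| ≥ p.
The pumping lemma gives a decomposition w = xyz where |xy| ≤ p and y is nonempty.
The first p characters of w are 0's, so xy (and hence y) consists only of 0's. Write y = 0^k, 1 ≤ k ≤ p.
Since 1 ≤ k ≤ p, k divides p!; set t = 1 + p!/k. Then xy^t z has p + (p!/k)·k = p + p! copies of 0. Now the 0-count is p+p! and (1-count)-2 = (p+p!+2)-2 = p+p!, so i ≠ j-2 fails. So xy^t z = 0^{p+p!} 1^{p+p!+2} ∉ L.
Contradiction. Therefore L is not regular.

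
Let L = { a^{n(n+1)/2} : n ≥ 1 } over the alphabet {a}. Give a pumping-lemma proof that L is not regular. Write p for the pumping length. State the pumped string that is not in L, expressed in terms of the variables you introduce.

a^{p(p+1)/2+k}

Assume L is regular; let p be its pumping constant.
Take w = a^{p(p+1)/2} ∈ L with |w| = p(p+1)/2 ≥ p.
The pumping lemma gives a decomposition w = xyz where |xy| ≤ p and y is nonempty.
Then y = a^k for some k with 1 ≤ k ≤ p.
Pump with i = 2: xy^2z = a^{p(p+1)/2+k}. Since 1 ≤ k ≤ p, p(p+1)/2 < p(p+1)/2+k ≤ p(p+1)/2+p < (p+1)(p+2)/2, so p(p+1)/2+k is strictly between consecutive triangular numbers. So xy^2z ∉ L.
This is a contradiction; hence L is not regular.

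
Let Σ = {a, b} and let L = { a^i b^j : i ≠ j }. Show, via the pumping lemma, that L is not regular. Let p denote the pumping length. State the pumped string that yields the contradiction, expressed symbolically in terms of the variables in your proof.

Suppose for contradiction that L is regular, and let p be the pumping length.
Choose w = a^p b^{p+p!}. Since p ≠ p+p!, w ∈ L; and |w| ≥ p.
The pumping lemma gives a decomposition w = xyz where |xy| ≤ p and |y| > 0.
Because |xy| ≤ p and w begins with p copies of a, we have y = a^k with 1 ≤ k ≤ p.
Since 1 ≤ k ≤ p, k divides p!; set t = 1 + p!/k. Then xy^t z has p + (p!/k)·k = p + p! copies of a. Now the a-count equals the b-count, so i ≠ j fails. So xy^t z = a^{p+p!} b^{p+p!} ∉ L.
This contradicts the pumping lemma, so L is not regular.

a^{p+p!} b^{p+p!}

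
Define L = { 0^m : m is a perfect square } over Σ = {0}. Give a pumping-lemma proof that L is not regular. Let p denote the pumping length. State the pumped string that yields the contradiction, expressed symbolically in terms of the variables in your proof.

Assume L is regular. Let p be the pumping length given by the pumping lemma.
Take w = 0^{p²} ∈ L with |w| = p² ≥ p.
Write w = xyz as guaranteed by the lemma, with |xy| ≤ p and |y| > 0.
Then y = 0^k for some k with 1 ≤ k ≤ p.
Pump with i = 2: xy^2z = 0^{p²+k}. Since 1 ≤ k ≤ p, p² < p²+k ≤ p²+p < (p+1)², so p²+k lies strictly between consecutive squares and is not a perfect square. So xy^2z ∉ L.
This contradicts the pumping lemma, so L is not regular.

0^{p²+k}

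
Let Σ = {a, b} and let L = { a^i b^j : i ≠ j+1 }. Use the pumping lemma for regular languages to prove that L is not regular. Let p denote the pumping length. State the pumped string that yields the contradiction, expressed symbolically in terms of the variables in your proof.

a^{p+p!} b^{p+p!-1}

Toward a contradiction, assume L is regular with pumping length p.
Choose w = a^p b^{p+p!-1}. Since p ≠ (p+p!-1)+1 = p+p!, w ∈ L; and |w| ≥ p.
The pumping lemma gives a decomposition w = xyz where |xy| ≤ p and |y| > 0.
The first p characters of w are a's, so xy (and hence y) consists only of a's. Write y = a^k, 1 ≤ k ≤ p.
Since 1 ≤ k ≤ p, k divides p!; set t = 1 + p!/k. Then xy^t z has p + (p!/k)·k = p + p! copies of a. Now the a-count is p+p! and (b-count)+1 = (p+p!-1)+1 = p+p!, so i ≠ j+1 fails. So xy^t z = a^{p+p!} b^{p+p!-1} ∉ L.
Contradiction. Therefore L is not regular.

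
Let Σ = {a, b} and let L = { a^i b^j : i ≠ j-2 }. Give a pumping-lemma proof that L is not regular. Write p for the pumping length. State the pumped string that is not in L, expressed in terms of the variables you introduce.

a^{p+p!} b^{p+p!+2}

Toward a contradiction, assume L is regular with pumping length p.
Choose w = a^p b^{p+p!+2}. Since p ≠ (p+p!+2)-2 = p+p!, w ∈ L; and |w| ≥ p.
Write w = xyz as guaranteed by the lemma, with |xy| ≤ p and y is nonempty.
Because |xy| ≤ p and w begins with p copies of a, we have y = a^k with 1 ≤ k ≤ p.
Since 1 ≤ k ≤ p, k divides p!; set t = 1 + p!/k. Then xy^t z has p + (p!/k)·k = p + p! copies of a. Now the a-count is p+p! and (b-count)-2 = (p+p!+2)-2 = p+p!, so i ≠ j-2 fails. So xy^t z = a^{p+p!} b^{p+p!+2} ∉ L.
This contradicts the pumping lemma, so L is not regular.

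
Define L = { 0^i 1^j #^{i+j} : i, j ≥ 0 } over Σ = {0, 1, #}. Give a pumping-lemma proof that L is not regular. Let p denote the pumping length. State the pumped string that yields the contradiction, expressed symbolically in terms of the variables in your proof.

0^{p+k} 1^p #^{2p}

Assume L is regular; let p be its pumping constant.
Take w = 0^p 1^p #^{2p} ∈ L (with i=j=p, i+j=2p), |w| = 4p ≥ p.
The pumping lemma gives a decomposition w = xyz where |xy| ≤ p and y is nonempty.
Because |xy| ≤ p and w begins with p copies of 0, we have y = 0^k with 1 ≤ k ≤ p.
Consider xy^2z = 0^{p+k} 1^p #^{2p}. Now the 0- and 1-counts sum to 2p+k, but the #-count is 2p ≠ 2p+k. So xy^2z ∉ L.
This contradicts the pumping lemma, so L is not regular.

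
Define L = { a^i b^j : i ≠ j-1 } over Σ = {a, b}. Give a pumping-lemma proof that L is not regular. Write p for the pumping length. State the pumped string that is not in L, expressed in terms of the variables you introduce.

a^{p+p!} b^{p+p!+1}

Assume L is regular; let p be its pumping constant.
Choose w = a^p b^{p+p!+1}. Since p ≠ (p+p!+1)-1 = p+p!, w ∈ L; and |w| ≥ p.
The pumping lemma gives a decomposition w = xyz where |xy| ≤ p and y is nonempty.
Because |xy| ≤ p and w begins with p copies of a, we have y = a^k with 1 ≤ k ≤ p.
Since 1 ≤ k ≤ p, k divides p!; set t = 1 + p!/k. Then xy^t z has p + (p!/k)·k = p + p! copies of a. Now the a-count is p+p! and (b-count)-1 = (p+p!+1)-1 = p+p!, so i ≠ j-1 fails. So xy^t z = a^{p+p!} b^{p+p!+1} ∉ L.
This is a contradiction; hence L is not regular.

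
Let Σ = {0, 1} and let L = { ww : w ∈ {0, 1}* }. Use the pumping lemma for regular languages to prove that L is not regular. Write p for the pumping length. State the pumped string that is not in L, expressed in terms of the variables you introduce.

Suppose for contradiction that L is regular, and let p be the pumping length.
Take w = 0^p 1^p 0^p 1^p = uu where u = 0^p1^p; then w ∈ L and |w| = 4p ≥ p.
By the pumping lemma, w = xyz with |xy| ≤ p and |y| ≥ 1.
Because |xy| ≤ p and w begins with p copies of 0, we have y = 0^k with 1 ≤ k ≤ p.
Pump with i = 2: xy^2z = 0^{p+k} 1^p 0^p 1^p, of length 4p+k. Suppose this equals vv. The string starts with 0 and ends with 1, so v does too; thus the boundary between the two copies of v is a 1→0 transition. There is exactly one such transition, at position 2p+k, so |v| = 2p+k and |vv| = 4p+2k ≠ 4p+k since k ≥ 1. So xy^2z ∉ L.
Contradiction. Therefore L is not regular.

0^{p+k} 1^p 0^p 1^p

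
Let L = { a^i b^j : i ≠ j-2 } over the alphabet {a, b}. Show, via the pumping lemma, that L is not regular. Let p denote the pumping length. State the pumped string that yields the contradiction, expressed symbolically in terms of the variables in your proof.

a^{p+p!} b^{p+p!+2}

Suppose for contradiction that L is regular, and let p be the pumping length.
Choose w = a^p b^{p+p!+2}. Since p ≠ (p+p!+2)-2 = p+p!, w ∈ L; and |w| ≥ p.
The pumping lemma gives a decomposition w = xyz where |xy| ≤ p and |y| > 0.
Because |xy| ≤ p and w begins with p copies of a, we have y = a^k with 1 ≤ k ≤ p.
Since 1 ≤ k ≤ p, k divides p!; set t = 1 + p!/k. Then xy^t z has p + (p!/k)·k = p + p! copies of a. Now the a-count is p+p! and (b-count)-2 = (p+p!+2)-2 = p+p!, so i ≠ j-2 fails. So xy^t z = a^{p+p!} b^{p+p!+2} ∉ L.
This contradicts the pumping lemma, so L is not regular.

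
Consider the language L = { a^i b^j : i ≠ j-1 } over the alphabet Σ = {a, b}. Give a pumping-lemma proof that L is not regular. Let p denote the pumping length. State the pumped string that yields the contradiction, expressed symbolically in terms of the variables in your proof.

Assume L is regular; let p be its pumping constant.
Choose w = a^p b^{p+p!+1}. Since p ≠ (p+p!+1)-1 = p+p!, w ∈ L; and |w| ≥ p.
The pumping lemma gives a decomposition w = xyz where |xy| ≤ p and |y| > 0.
Because |xy| ≤ p and w begins with p copies of a, we have y = a^k with 1 ≤ k ≤ p.
Since 1 ≤ k ≤ p, k divides p!; set t = 1 + p!/k. Then xy^t z has p + (p!/k)·k = p + p! copies of a. Now the a-count is p+p! and (b-count)-1 = (p+p!+1)-1 = p+p!, so i ≠ j-1 fails. So xy^t z = a^{p+p!} b^{p+p!+1} ∉ L.
This is a contradiction; hence L is not regular.

a^{p+p!} b^{p+p!+1}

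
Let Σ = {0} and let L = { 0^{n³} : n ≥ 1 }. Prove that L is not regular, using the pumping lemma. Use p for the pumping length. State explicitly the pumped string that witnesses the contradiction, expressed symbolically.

0^{p³+k}

Toward a contradiction, assume L is regular with pumping length p.
Take w = 0^{p³} ∈ L with |w| = p³ ≥ p.
By the pumping lemma, w = xyz with |xy| ≤ p and |y| > 0.
Then y = 0^k for some k with 1 ≤ k ≤ p.
Pump with i = 2: xy^2z = 0^{p³+k}. Since 1 ≤ k ≤ p, p³ < p³+k ≤ p³+p < p³+3p²+3p+1 = (p+1)³, so p³+k is not a perfect cube. So xy^2z ∉ L.
This contradicts the pumping lemma, so L is not regular.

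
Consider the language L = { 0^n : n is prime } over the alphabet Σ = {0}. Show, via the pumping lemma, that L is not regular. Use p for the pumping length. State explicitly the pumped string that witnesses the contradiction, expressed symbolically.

Assume L is regular. Let p be the pumping length given by the pumping lemma.
Let q be a prime with q ≥ p+2 (infinitely many primes exist), and take w = 0^q ∈ L with |w| = q ≥ p.
By the pumping lemma, w = xyz with |xy| ≤ p and |y| ≥ 1.
Then y = 0^k for some k with 1 ≤ k ≤ p.
Since 1 ≤ k ≤ p, |xz| = q-k. Pump with i = q+1: |xy^{q+1}z| = (q-k)+(q+1)k = q+qk = q(1+k), which is composite (both factors ≥ 2). So xy^{q+1}z = 0^{q(1+k)} ∉ L.
This is a contradiction; hence L is not regular.

0^{q(1+k)}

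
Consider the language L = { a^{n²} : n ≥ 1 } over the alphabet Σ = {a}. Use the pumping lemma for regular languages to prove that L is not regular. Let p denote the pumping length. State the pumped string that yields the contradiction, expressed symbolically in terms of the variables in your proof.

Assume L is regular. Let p be the pumping length given by the pumping lemma.
Take w = a^{p²} ∈ L with |w| = p² ≥ p.
The pumping lemma gives a decomposition w = xyz where |xy| ≤ p and |y| ≥ 1.
Then y = a^k for some k with 1 ≤ k ≤ p.
Pump with i = 2: xy^2z = a^{p²+k}. Since 1 ≤ k ≤ p, p² < p²+k ≤ p²+p < (p+1)², so p²+k lies strictly between consecutive squares and is not a perfect square. So xy^2z ∉ L.
Contradiction. Therefore L is not regular.

a^{p²+k}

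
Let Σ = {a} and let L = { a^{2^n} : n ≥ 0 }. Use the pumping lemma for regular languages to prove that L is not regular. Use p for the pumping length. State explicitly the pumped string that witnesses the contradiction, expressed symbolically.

a^{2^p+k}

Suppose for contradiction that L is regular, and let p be the pumping length.
Take w = a^{2^p} ∈ L with |w| = 2^p ≥ p.
The pumping lemma gives a decomposition w = xyz where |xy| ≤ p and |y| ≥ 1.
Then y = a^k for some k with 1 ≤ k ≤ p.
Pump with i = 2: xy^2z = a^{2^p+k}. Since 1 ≤ k ≤ p < 2^p, we have 2^p < 2^p+k < 2^{p+1}, so 2^p+k is not a power of 2. So xy^2z ∉ L.
Contradiction. Therefore L is not regular.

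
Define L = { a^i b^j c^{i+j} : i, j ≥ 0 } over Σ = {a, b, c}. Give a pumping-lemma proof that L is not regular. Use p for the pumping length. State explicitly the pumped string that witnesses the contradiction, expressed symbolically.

a^{p+k} b^p c^{2p}

Assume L is regular; let p be its pumping constant.
Take w = a^p b^p c^{2p} ∈ L (with i=j=p, i+j=2p), |w| = 4p ≥ p.
By the pumping lemma, w = xyz with |xy| ≤ p and |y| ≥ 1.
Since the first p symbols of w are all a's and |xy| ≤ p, y lies entirely in the leading a-block: y = a^k for some k with 1 ≤ k ≤ p.
Consider xy^2z = a^{p+k} b^p c^{2p}. Now the a- and b-counts sum to 2p+k, but the c-count is 2p ≠ 2p+k. So xy^2z ∉ L.
Contradiction. Therefore L is not regular.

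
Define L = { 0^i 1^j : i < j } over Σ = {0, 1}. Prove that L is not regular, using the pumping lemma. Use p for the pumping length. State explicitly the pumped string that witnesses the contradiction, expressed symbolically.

Suppose for contradiction that L is regular, and let p be the pumping length.
Choose w = 0^p 1^{p+1} ∈ L, with |w| = 2p+1 ≥ p.
Write w = xyz as guaranteed by the lemma, with |xy| ≤ p and y is nonempty.
Because |xy| ≤ p and w begins with p copies of 0, we have y = 0^k with 1 ≤ k ≤ p.
Consider xy^2z = 0^{p+k} 1^{p+1}. Since k ≥ 1, the 0-count p+k is at least p+1, so i < j fails; thus xy^2z ∉ L.
This contradicts the pumping lemma, so L is not regular.

0^{p+k} 1^{p+1}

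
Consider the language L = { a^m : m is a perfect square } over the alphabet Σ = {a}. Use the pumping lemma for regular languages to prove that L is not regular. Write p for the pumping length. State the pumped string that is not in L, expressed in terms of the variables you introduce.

Suppose for contradiction that L is regular, and let p be the pumping length.
Take w = a^{p²} ∈ L with |w| = p² ≥ p.
The pumping lemma gives a decomposition w = xyz where |xy| ≤ p and y is nonempty.
Then y = a^k for some k with 1 ≤ k ≤ p.
Pump with i = 2: xy^2z = a^{p²+k}. Since 1 ≤ k ≤ p, p² < p²+k ≤ p²+p < (p+1)², so p²+k lies strictly between consecutive squares and is not a perfect square. So xy^2z ∉ L.
This is a contradiction; hence L is not regular.

a^{p²+k}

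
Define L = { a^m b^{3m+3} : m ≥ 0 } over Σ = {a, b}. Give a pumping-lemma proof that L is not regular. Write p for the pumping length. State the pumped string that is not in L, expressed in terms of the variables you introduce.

a^{p+k} b^{3p+3}

Toward a contradiction, assume L is regular with pumping length p.
Take w = a^p b^{3p+3}. Then w ∈ L and |w| = 4p+3 ≥ p.
The pumping lemma gives a decomposition w = xyz where |xy| ≤ p and |y| > 0.
The first p characters of w are a's, so xy (and hence y) consists only of a's. Write y = a^k, 1 ≤ k ≤ p.
Pump with i = 2: xy^2z = a^{p+k} b^{3p+3}. For this to lie in L we would need 3p+3 = 3(p+k)+3, which forces k = 0. But k ≥ 1, so xy^2z ∉ L.
This is a contradiction; hence L is not regular.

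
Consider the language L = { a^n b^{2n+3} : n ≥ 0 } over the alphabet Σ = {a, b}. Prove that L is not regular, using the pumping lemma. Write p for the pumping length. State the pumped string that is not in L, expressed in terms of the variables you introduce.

Suppose for contradiction that L is regular, and let p be the pumping length.
Choose w = a^p b^{2p+3}, which is in L with |w| = 3p+3 ≥ p.
The pumping lemma gives a decomposition w = xyz where |xy| ≤ p and y is nonempty.
The first p characters of w are a's, so xy (and hence y) consists only of a's. Write y = a^k, 1 ≤ k ≤ p.
Pump with i = 2: xy^2z = a^{p+k} b^{2p+3}. For this to lie in L we would need 2p+3 = 2(p+k)+3, which forces k = 0. But k ≥ 1, so xy^2z ∉ L.
This contradicts the pumping lemma, so L is not regular.

a^{p+k} b^{2p+3}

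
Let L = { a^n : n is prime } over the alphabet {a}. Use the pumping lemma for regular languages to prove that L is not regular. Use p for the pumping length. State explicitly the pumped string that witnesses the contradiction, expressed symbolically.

Assume L is regular; let p be its pumping constant.
Let q be a prime with q ≥ p+2 (infinitely many primes exist), and take w = a^q ∈ L with |w| = q ≥ p.
Write w = xyz as guaranteed by the lemma, with |xy| ≤ p and |y| ≥ 1.
Then y = a^k for some k with 1 ≤ k ≤ p.
Since 1 ≤ k ≤ p, |xz| = q-k. Pump with i = q+1: |xy^{q+1}z| = (q-k)+(q+1)k = q+qk = q(1+k), which is composite (both factors ≥ 2). So xy^{q+1}z = a^{q(1+k)} ∉ L.
This contradicts the pumping lemma, so L is not regular.

a^{q(1+k)}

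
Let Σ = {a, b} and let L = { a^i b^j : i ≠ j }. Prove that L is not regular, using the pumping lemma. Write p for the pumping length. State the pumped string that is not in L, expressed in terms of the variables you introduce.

Toward a contradiction, assume L is regular with pumping length p.
Choose w = a^p b^{p+p!}. Since p ≠ p+p!, w ∈ L; and |w| ≥ p.
The pumping lemma gives a decomposition w = xyz where |xy| ≤ p and |y| > 0.
Since the first p symbols of w are all a's and |xy| ≤ p, y lies entirely in the leading a-block: y = a^k for some k with 1 ≤ k ≤ p.
Since 1 ≤ k ≤ p, k divides p!; set t = 1 + p!/k. Then xy^t z has p + (p!/k)·k = p + p! copies of a. Now the a-count equals the b-count, so i ≠ j fails. So xy^t z = a^{p+p!} b^{p+p!} ∉ L.
This contradicts the pumping lemma, so L is not regular.

a^{p+p!} b^{p+p!}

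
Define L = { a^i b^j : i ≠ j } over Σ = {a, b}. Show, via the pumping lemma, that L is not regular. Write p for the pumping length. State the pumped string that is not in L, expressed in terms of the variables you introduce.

Assume L is regular; let p be its pumping constant.
Choose w = a^p b^{p+p!}. Since p ≠ p+p!, w ∈ L; and |w| ≥ p.
The pumping lemma gives a decomposition w = xyz where |xy| ≤ p and |y| > 0.
The first p characters of w are a's, so xy (and hence y) consists only of a's. Write y = a^k, 1 ≤ k ≤ p.
Since 1 ≤ k ≤ p, k divides p!; set t = 1 + p!/k. Then xy^t z has p + (p!/k)·k = p + p! copies of a. Now the a-count equals the b-count, so i ≠ j fails. So xy^t z = a^{p+p!} b^{p+p!} ∉ L.
Contradiction. Therefore L is not regular.

a^{p+p!} b^{p+p!}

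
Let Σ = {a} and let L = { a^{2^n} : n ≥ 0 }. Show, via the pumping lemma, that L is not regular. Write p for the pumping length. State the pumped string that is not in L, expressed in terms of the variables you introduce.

Assume L is regular; let p be its pumping constant.
Take w = a^{2^p} ∈ L with |w| = 2^p ≥ p.
By the pumping lemma, w = xyz with |xy| ≤ p and y is nonempty.
Then y = a^k for some k with 1 ≤ k ≤ p.
Pump with i = 2: xy^2z = a^{2^p+k}. Since 1 ≤ k ≤ p < 2^p, we have 2^p < 2^p+k < 2^{p+1}, so 2^p+k is not a power of 2. So xy^2z ∉ L.
This is a contradiction; hence L is not regular.

a^{2^p+k}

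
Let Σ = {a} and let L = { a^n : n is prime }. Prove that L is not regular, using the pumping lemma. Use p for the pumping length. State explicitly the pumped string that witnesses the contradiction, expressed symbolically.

a^{q(1+k)}

Toward a contradiction, assume L is regular with pumping length p.
Let q be a prime with q ≥ p+2 (infinitely many primes exist), and take w = a^q ∈ L with |w| = q ≥ p.
By the pumping lemma, w = xyz with |xy| ≤ p and y is nonempty.
Then y = a^k for some k with 1 ≤ k ≤ p.
Since 1 ≤ k ≤ p, |xz| = q-k. Pump with i = q+1: |xy^{q+1}z| = (q-k)+(q+1)k = q+qk = q(1+k), which is composite (both factors ≥ 2). So xy^{q+1}z = a^{q(1+k)} ∉ L.
Contradiction. Therefore L is not regular.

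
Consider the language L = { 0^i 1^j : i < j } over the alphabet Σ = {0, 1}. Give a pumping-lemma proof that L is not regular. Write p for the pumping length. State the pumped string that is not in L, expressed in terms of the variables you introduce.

0^{p+k} 1^{p+1}

Toward a contradiction, assume L is regular with pumping length p.
Choose w = 0^p 1^{p+1} ∈ L, with |w| = 2p+1 ≥ p.
By the pumping lemma, w = xyz with |xy| ≤ p and |y| ≥ 1.
Since the first p symbols of w are all 0's and |xy| ≤ p, y lies entirely in the leading 0-block: y = 0^k for some k with 1 ≤ k ≤ p.
Consider xy^2z = 0^{p+k} 1^{p+1}. Since k ≥ 1, the 0-count p+k is at least p+1, so i < j fails; thus xy^2z ∉ L.
This contradicts the pumping lemma, so L is not regular.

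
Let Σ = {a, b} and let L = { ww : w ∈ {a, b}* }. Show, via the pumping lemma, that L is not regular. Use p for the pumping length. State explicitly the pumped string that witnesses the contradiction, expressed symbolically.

a^{p+k} b^p a^p b^p

Assume L is regular; let p be its pumping constant.
Take w = a^p b^p a^p b^p = uu where u = a^pb^p; then w ∈ L and |w| = 4p ≥ p.
By the pumping lemma, w = xyz with |xy| ≤ p and |y| ≥ 1.
Because |xy| ≤ p and w begins with p copies of a, we have y = a^k with 1 ≤ k ≤ p.
Pump with i = 2: xy^2z = a^{p+k} b^p a^p b^p, of length 4p+k. Suppose this equals vv. The string starts with a and ends with b, so v does too; thus the boundary between the two copies of v is a b→a transition. There is exactly one such transition, at position 2p+k, so |v| = 2p+k and |vv| = 4p+2k ≠ 4p+k since k ≥ 1. So xy^2z ∉ L.
This is a contradiction; hence L is not regular.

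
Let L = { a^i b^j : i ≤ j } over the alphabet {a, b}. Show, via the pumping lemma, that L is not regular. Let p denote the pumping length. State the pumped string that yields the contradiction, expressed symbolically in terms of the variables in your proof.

a^{p+k} b^p

Assume L is regular; let p be its pumping constant.
Choose w = a^p b^p ∈ L, with |w| = 2p ≥ p.
By the pumping lemma, w = xyz with |xy| ≤ p and y is nonempty.
The first p characters of w are a's, so xy (and hence y) consists only of a's. Write y = a^k, 1 ≤ k ≤ p.
Consider xy^2z = a^{p+k} b^p. Since k ≥ 1, the a-count p+k exceeds the b-count p, so i ≤ j fails; thus xy^2z ∉ L.
This contradicts the pumping lemma, so L is not regular.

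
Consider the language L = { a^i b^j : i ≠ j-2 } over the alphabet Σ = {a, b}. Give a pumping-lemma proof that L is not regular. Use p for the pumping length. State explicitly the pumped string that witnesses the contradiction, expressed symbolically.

Toward a contradiction, assume L is regular with pumping length p.
Choose w = a^p b^{p+p!+2}. Since p ≠ (p+p!+2)-2 = p+p!, w ∈ L; and |w| ≥ p.
By the pumping lemma, w = xyz with |xy| ≤ p and |y| ≥ 1.
Since the first p symbols of w are all a's and |xy| ≤ p, y lies entirely in the leading a-block: y = a^k for some k with 1 ≤ k ≤ p.
Since 1 ≤ k ≤ p, k divides p!; set t = 1 + p!/k. Then xy^t z has p + (p!/k)·k = p + p! copies of a. Now the a-count is p+p! and (b-count)-2 = (p+p!+2)-2 = p+p!, so i ≠ j-2 fails. So xy^t z = a^{p+p!} b^{p+p!+2} ∉ L.
This is a contradiction; hence L is not regular.

a^{p+p!} b^{p+p!+2}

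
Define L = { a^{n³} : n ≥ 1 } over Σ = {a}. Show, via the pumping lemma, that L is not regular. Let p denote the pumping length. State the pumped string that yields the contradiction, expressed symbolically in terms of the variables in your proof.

a^{p³+k}

Suppose for contradiction that L is regular, and let p be the pumping length.
Take w = a^{p³} ∈ L with |w| = p³ ≥ p.
Write w = xyz as guaranteed by the lemma, with |xy| ≤ p and |y| > 0.
Then y = a^k for some k with 1 ≤ k ≤ p.
Pump with i = 2: xy^2z = a^{p³+k}. Since 1 ≤ k ≤ p, p³ < p³+k ≤ p³+p < p³+3p²+3p+1 = (p+1)³, so p³+k is not a perfect cube. So xy^2z ∉ L.
Contradiction. Therefore L is not regular.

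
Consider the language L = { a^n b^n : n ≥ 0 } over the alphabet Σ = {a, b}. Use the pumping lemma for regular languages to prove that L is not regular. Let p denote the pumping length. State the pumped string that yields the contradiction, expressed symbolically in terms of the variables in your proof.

Assume L is regular. Let p be the pumping length given by the pumping lemma.
Let w = a^p b^p ∈ L; note |w| = 2p ≥ p.
The pumping lemma gives a decomposition w = xyz where |xy| ≤ p and |y| > 0.
Because |xy| ≤ p and w begins with p copies of a, we have y = a^k with 1 ≤ k ≤ p.
Pump with i = 2: xy^2z = a^{p+k} b^p. For this to lie in L we would need p = p+k, which forces k = 0. But k ≥ 1, so xy^2z ∉ L.
This contradicts the pumping lemma, so L is not regular.

a^{p+k} b^p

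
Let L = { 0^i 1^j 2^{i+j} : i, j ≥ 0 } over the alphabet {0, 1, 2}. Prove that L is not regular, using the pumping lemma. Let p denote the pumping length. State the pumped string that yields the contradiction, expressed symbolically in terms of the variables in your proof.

Toward a contradiction, assume L is regular with pumping length p.
Take w = 0^p 1^p 2^{2p} ∈ L (with i=j=p, i+j=2p), |w| = 4p ≥ p.
Write w = xyz as guaranteed by the lemma, with |xy| ≤ p and |y| > 0.
The first p characters of w are 0's, so xy (and hence y) consists only of 0's. Write y = 0^k, 1 ≤ k ≤ p.
Consider xy^2z = 0^{p+k} 1^p 2^{2p}. Now the 0- and 1-counts sum to 2p+k, but the 2-count is 2p ≠ 2p+k. So xy^2z ∉ L.
This contradicts the pumping lemma, so L is not regular.

0^{p+k} 1^p 2^{2p}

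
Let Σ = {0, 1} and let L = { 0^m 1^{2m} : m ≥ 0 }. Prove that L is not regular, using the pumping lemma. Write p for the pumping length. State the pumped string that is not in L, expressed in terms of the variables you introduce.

Toward a contradiction, assume L is regular with pumping length p.
Let w = 0^p 1^{2p} ∈ L; note |w| = 3p ≥ p.
The pumping lemma gives a decomposition w = xyz where |xy| ≤ p and |y| > 0.
The first p characters of w are 0's, so xy (and hence y) consists only of 0's. Write y = 0^k, 1 ≤ k ≤ p.
Pump with i = 2: xy^2z = 0^{p+k} 1^{2p}. For this to lie in L we would need 2p = 2(p+k), which forces k = 0. But k ≥ 1, so xy^2z ∉ L.
This is a contradiction; hence L is not regular.

0^{p+k} 1^{2p}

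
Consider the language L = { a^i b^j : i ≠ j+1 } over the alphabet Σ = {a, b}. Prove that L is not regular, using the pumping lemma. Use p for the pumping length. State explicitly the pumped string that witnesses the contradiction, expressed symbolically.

a^{p+p!} b^{p+p!-1}

Assume L is regular. Let p be the pumping length given by the pumping lemma.
Choose w = a^p b^{p+p!-1}. Since p ≠ (p+p!-1)+1 = p+p!, w ∈ L; and |w| ≥ p.
Write w = xyz as guaranteed by the lemma, with |xy| ≤ p and y is nonempty.
The first p characters of w are a's, so xy (and hence y) consists only of a's. Write y = a^k, 1 ≤ k ≤ p.
Since 1 ≤ k ≤ p, k divides p!; set t = 1 + p!/k. Then xy^t z has p + (p!/k)·k = p + p! copies of a. Now the a-count is p+p! and (b-count)+1 = (p+p!-1)+1 = p+p!, so i ≠ j+1 fails. So xy^t z = a^{p+p!} b^{p+p!-1} ∉ L.
This contradicts the pumping lemma, so L is not regular.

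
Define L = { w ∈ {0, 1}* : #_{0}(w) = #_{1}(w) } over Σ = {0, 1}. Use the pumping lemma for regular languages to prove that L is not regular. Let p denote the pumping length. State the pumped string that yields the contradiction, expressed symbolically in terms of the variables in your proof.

0^{p+k} 1^p

Assume L is regular; let p be its pumping constant.
Choose w = 0^p 1^p ∈ L with |w| = 2p ≥ p.
By the pumping lemma, w = xyz with |xy| ≤ p and |y| ≥ 1.
Since the first p symbols of w are all 0's and |xy| ≤ p, y lies entirely in the leading 0-block: y = 0^k for some k with 1 ≤ k ≤ p.
Pump with i = 2: xy^2z = 0^{p+k} 1^p has p+k occurrences of 0 but only p of 1. Since k ≥ 1 the counts differ, so xy^2z ∉ L.
This contradicts the pumping lemma, so L is not regular.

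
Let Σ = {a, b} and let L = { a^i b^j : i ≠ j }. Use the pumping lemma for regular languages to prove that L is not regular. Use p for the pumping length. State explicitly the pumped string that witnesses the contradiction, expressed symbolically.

Suppose for contradiction that L is regular, and let p be the pumping length.
Choose w = a^p b^{p+p!}. Since p ≠ p+p!, w ∈ L; and |w| ≥ p.
The pumping lemma gives a decomposition w = xyz where |xy| ≤ p and y is nonempty.
Because |xy| ≤ p and w begins with p copies of a, we have y = a^k with 1 ≤ k ≤ p.
Since 1 ≤ k ≤ p, k divides p!; set t = 1 + p!/k. Then xy^t z has p + (p!/k)·k = p + p! copies of a. Now the a-count equals the b-count, so i ≠ j fails. So xy^t z = a^{p+p!} b^{p+p!} ∉ L.
Contradiction. Therefore L is not regular.

a^{p+p!} b^{p+p!}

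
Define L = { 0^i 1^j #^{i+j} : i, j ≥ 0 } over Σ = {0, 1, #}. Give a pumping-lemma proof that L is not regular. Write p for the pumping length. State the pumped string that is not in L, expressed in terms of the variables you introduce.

Assume L is regular. Let p be the pumping length given by the pumping lemma.
Take w = 0^p 1^p #^{2p} ∈ L (with i=j=p, i+j=2p), |w| = 4p ≥ p.
By the pumping lemma, w = xyz with |xy| ≤ p and |y| > 0.
Since the first p symbols of w are all 0's and |xy| ≤ p, y lies entirely in the leading 0-block: y = 0^k for some k with 1 ≤ k ≤ p.
Consider xy^2z = 0^{p+k} 1^p #^{2p}. Now the 0- and 1-counts sum to 2p+k, but the #-count is 2p ≠ 2p+k. So xy^2z ∉ L.
This is a contradiction; hence L is not regular.

0^{p+k} 1^p #^{2p}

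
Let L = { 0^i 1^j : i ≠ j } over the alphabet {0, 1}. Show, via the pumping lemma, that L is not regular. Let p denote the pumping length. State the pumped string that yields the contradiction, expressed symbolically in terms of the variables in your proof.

0^{p+p!} 1^{p+p!}

Assume L is regular. Let p be the pumping length given by the pumping lemma.
Choose w = 0^p 1^{p+p!}. Since p ≠ p+p!, w ∈ L; and |w| ≥ p.
The pumping lemma gives a decomposition w = xyz where |xy| ≤ p and y is nonempty.
The first p characters of w are 0's, so xy (and hence y) consists only of 0's. Write y = 0^k, 1 ≤ k ≤ p.
Since 1 ≤ k ≤ p, k divides p!; set t = 1 + p!/k. Then xy^t z has p + (p!/k)·k = p + p! copies of 0. Now the 0-count equals the 1-count, so i ≠ j fails. So xy^t z = 0^{p+p!} 1^{p+p!} ∉ L.
Contradiction. Therefore L is not regular.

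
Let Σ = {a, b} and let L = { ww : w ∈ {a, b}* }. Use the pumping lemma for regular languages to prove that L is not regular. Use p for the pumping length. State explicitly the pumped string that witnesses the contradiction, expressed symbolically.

a^{p+k} b^p a^p b^p

Suppose for contradiction that L is regular, and let p be the pumping length.
Take w = a^p b^p a^p b^p = uu where u = a^pb^p; then w ∈ L and |w| = 4p ≥ p.
By the pumping lemma, w = xyz with |xy| ≤ p and y is nonempty.
Because |xy| ≤ p and w begins with p copies of a, we have y = a^k with 1 ≤ k ≤ p.
Pump with i = 2: xy^2z = a^{p+k} b^p a^p b^p, of length 4p+k. Suppose this equals vv. The string starts with a and ends with b, so v does too; thus the boundary between the two copies of v is a b→a transition. There is exactly one such transition, at position 2p+k, so |v| = 2p+k and |vv| = 4p+2k ≠ 4p+k since k ≥ 1. So xy^2z ∉ L.
This is a contradiction; hence L is not regular.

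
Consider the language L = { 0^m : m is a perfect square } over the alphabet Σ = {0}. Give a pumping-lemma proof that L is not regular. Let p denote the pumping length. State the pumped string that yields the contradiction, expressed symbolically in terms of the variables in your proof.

0^{p²+k}

Assume L is regular. Let p be the pumping length given by the pumping lemma.
Take w = 0^{p²} ∈ L with |w| = p² ≥ p.
The pumping lemma gives a decomposition w = xyz where |xy| ≤ p and |y| > 0.
Then y = 0^k for some k with 1 ≤ k ≤ p.
Pump with i = 2: xy^2z = 0^{p²+k}. Since 1 ≤ k ≤ p, p² < p²+k ≤ p²+p < (p+1)², so p²+k lies strictly between consecutive squares and is not a perfect square. So xy^2z ∉ L.
This is a contradiction; hence L is not regular.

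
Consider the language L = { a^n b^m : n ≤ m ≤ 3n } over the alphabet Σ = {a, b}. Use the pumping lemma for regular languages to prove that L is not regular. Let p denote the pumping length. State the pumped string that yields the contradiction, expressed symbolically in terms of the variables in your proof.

Suppose for contradiction that L is regular, and let p be the pumping length.
Take w = a^p b^p ∈ L (since p ≤ p ≤ 3p), with |w| = 2p ≥ p.
The pumping lemma gives a decomposition w = xyz where |xy| ≤ p and |y| ≥ 1.
Since the first p symbols of w are all a's and |xy| ≤ p, y lies entirely in the leading a-block: y = a^k for some k with 1 ≤ k ≤ p.
Pump with i = 2: xy^2z = a^{p+k} b^p. Now n = p+k > p = m, so the condition n ≤ m fails. Thus xy^2z ∉ L.
This is a contradiction; hence L is not regular.

a^{p+k} b^p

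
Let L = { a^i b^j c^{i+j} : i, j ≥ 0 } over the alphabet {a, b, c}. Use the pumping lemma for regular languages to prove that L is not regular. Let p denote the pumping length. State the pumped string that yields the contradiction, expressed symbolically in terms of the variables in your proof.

Toward a contradiction, assume L is regular with pumping length p.
Take w = a^p b^p c^{2p} ∈ L (with i=j=p, i+j=2p), |w| = 4p ≥ p.
The pumping lemma gives a decomposition w = xyz where |xy| ≤ p and y is nonempty.
The first p characters of w are a's, so xy (and hence y) consists only of a's. Write y = a^k, 1 ≤ k ≤ p.
Consider xy^2z = a^{p+k} b^p c^{2p}. Now the a- and b-counts sum to 2p+k, but the c-count is 2p ≠ 2p+k. So xy^2z ∉ L.
This contradicts the pumping lemma, so L is not regular.

a^{p+k} b^p c^{2p}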